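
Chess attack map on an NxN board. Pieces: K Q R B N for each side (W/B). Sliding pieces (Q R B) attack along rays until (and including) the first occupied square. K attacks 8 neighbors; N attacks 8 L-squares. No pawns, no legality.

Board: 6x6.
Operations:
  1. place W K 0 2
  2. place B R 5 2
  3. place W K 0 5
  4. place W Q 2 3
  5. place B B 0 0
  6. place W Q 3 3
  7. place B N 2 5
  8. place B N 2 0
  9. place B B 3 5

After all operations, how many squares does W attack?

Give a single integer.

Op 1: place WK@(0,2)
Op 2: place BR@(5,2)
Op 3: place WK@(0,5)
Op 4: place WQ@(2,3)
Op 5: place BB@(0,0)
Op 6: place WQ@(3,3)
Op 7: place BN@(2,5)
Op 8: place BN@(2,0)
Op 9: place BB@(3,5)
Per-piece attacks for W:
  WK@(0,2): attacks (0,3) (0,1) (1,2) (1,3) (1,1)
  WK@(0,5): attacks (0,4) (1,5) (1,4)
  WQ@(2,3): attacks (2,4) (2,5) (2,2) (2,1) (2,0) (3,3) (1,3) (0,3) (3,4) (4,5) (3,2) (4,1) (5,0) (1,4) (0,5) (1,2) (0,1) [ray(0,1) blocked at (2,5); ray(0,-1) blocked at (2,0); ray(1,0) blocked at (3,3); ray(-1,1) blocked at (0,5)]
  WQ@(3,3): attacks (3,4) (3,5) (3,2) (3,1) (3,0) (4,3) (5,3) (2,3) (4,4) (5,5) (4,2) (5,1) (2,4) (1,5) (2,2) (1,1) (0,0) [ray(0,1) blocked at (3,5); ray(-1,0) blocked at (2,3); ray(-1,-1) blocked at (0,0)]
Union (31 distinct): (0,0) (0,1) (0,3) (0,4) (0,5) (1,1) (1,2) (1,3) (1,4) (1,5) (2,0) (2,1) (2,2) (2,3) (2,4) (2,5) (3,0) (3,1) (3,2) (3,3) (3,4) (3,5) (4,1) (4,2) (4,3) (4,4) (4,5) (5,0) (5,1) (5,3) (5,5)

Answer: 31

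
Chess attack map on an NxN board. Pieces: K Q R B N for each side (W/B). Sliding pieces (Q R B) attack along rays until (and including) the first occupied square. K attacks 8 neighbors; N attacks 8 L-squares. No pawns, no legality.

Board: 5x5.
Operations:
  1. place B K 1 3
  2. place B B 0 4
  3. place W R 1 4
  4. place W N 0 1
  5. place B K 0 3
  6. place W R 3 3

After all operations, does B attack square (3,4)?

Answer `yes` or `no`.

Op 1: place BK@(1,3)
Op 2: place BB@(0,4)
Op 3: place WR@(1,4)
Op 4: place WN@(0,1)
Op 5: place BK@(0,3)
Op 6: place WR@(3,3)
Per-piece attacks for B:
  BK@(0,3): attacks (0,4) (0,2) (1,3) (1,4) (1,2)
  BB@(0,4): attacks (1,3) [ray(1,-1) blocked at (1,3)]
  BK@(1,3): attacks (1,4) (1,2) (2,3) (0,3) (2,4) (2,2) (0,4) (0,2)
B attacks (3,4): no

Answer: no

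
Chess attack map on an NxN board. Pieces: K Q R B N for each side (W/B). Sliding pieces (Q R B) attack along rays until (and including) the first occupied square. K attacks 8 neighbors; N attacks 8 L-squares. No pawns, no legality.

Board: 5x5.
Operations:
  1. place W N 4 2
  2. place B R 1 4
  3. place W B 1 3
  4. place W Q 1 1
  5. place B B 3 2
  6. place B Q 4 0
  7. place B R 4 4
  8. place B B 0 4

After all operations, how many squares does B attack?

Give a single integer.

Answer: 17

Derivation:
Op 1: place WN@(4,2)
Op 2: place BR@(1,4)
Op 3: place WB@(1,3)
Op 4: place WQ@(1,1)
Op 5: place BB@(3,2)
Op 6: place BQ@(4,0)
Op 7: place BR@(4,4)
Op 8: place BB@(0,4)
Per-piece attacks for B:
  BB@(0,4): attacks (1,3) [ray(1,-1) blocked at (1,3)]
  BR@(1,4): attacks (1,3) (2,4) (3,4) (4,4) (0,4) [ray(0,-1) blocked at (1,3); ray(1,0) blocked at (4,4); ray(-1,0) blocked at (0,4)]
  BB@(3,2): attacks (4,3) (4,1) (2,3) (1,4) (2,1) (1,0) [ray(-1,1) blocked at (1,4)]
  BQ@(4,0): attacks (4,1) (4,2) (3,0) (2,0) (1,0) (0,0) (3,1) (2,2) (1,3) [ray(0,1) blocked at (4,2); ray(-1,1) blocked at (1,3)]
  BR@(4,4): attacks (4,3) (4,2) (3,4) (2,4) (1,4) [ray(0,-1) blocked at (4,2); ray(-1,0) blocked at (1,4)]
Union (17 distinct): (0,0) (0,4) (1,0) (1,3) (1,4) (2,0) (2,1) (2,2) (2,3) (2,4) (3,0) (3,1) (3,4) (4,1) (4,2) (4,3) (4,4)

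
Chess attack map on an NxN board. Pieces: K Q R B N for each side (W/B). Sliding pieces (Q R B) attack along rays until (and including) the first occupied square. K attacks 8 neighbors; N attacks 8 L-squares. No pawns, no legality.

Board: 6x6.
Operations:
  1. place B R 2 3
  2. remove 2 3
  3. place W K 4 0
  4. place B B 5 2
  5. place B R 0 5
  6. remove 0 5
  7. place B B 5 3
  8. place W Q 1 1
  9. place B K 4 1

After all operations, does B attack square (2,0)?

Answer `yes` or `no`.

Op 1: place BR@(2,3)
Op 2: remove (2,3)
Op 3: place WK@(4,0)
Op 4: place BB@(5,2)
Op 5: place BR@(0,5)
Op 6: remove (0,5)
Op 7: place BB@(5,3)
Op 8: place WQ@(1,1)
Op 9: place BK@(4,1)
Per-piece attacks for B:
  BK@(4,1): attacks (4,2) (4,0) (5,1) (3,1) (5,2) (5,0) (3,2) (3,0)
  BB@(5,2): attacks (4,3) (3,4) (2,5) (4,1) [ray(-1,-1) blocked at (4,1)]
  BB@(5,3): attacks (4,4) (3,5) (4,2) (3,1) (2,0)
B attacks (2,0): yes

Answer: yes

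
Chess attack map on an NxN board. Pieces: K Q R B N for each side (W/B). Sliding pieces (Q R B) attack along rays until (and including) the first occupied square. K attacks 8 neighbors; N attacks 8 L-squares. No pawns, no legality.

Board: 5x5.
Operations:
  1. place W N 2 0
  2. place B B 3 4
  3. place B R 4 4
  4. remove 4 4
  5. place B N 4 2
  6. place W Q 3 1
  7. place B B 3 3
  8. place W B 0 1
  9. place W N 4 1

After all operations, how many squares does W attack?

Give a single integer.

Op 1: place WN@(2,0)
Op 2: place BB@(3,4)
Op 3: place BR@(4,4)
Op 4: remove (4,4)
Op 5: place BN@(4,2)
Op 6: place WQ@(3,1)
Op 7: place BB@(3,3)
Op 8: place WB@(0,1)
Op 9: place WN@(4,1)
Per-piece attacks for W:
  WB@(0,1): attacks (1,2) (2,3) (3,4) (1,0) [ray(1,1) blocked at (3,4)]
  WN@(2,0): attacks (3,2) (4,1) (1,2) (0,1)
  WQ@(3,1): attacks (3,2) (3,3) (3,0) (4,1) (2,1) (1,1) (0,1) (4,2) (4,0) (2,2) (1,3) (0,4) (2,0) [ray(0,1) blocked at (3,3); ray(1,0) blocked at (4,1); ray(-1,0) blocked at (0,1); ray(1,1) blocked at (4,2); ray(-1,-1) blocked at (2,0)]
  WN@(4,1): attacks (3,3) (2,2) (2,0)
Union (17 distinct): (0,1) (0,4) (1,0) (1,1) (1,2) (1,3) (2,0) (2,1) (2,2) (2,3) (3,0) (3,2) (3,3) (3,4) (4,0) (4,1) (4,2)

Answer: 17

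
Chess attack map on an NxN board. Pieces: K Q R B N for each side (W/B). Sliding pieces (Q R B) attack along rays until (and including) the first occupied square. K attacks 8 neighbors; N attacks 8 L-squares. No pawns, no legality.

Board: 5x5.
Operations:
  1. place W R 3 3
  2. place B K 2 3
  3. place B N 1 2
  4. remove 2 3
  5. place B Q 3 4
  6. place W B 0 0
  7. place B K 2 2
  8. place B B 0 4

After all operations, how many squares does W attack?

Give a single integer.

Op 1: place WR@(3,3)
Op 2: place BK@(2,3)
Op 3: place BN@(1,2)
Op 4: remove (2,3)
Op 5: place BQ@(3,4)
Op 6: place WB@(0,0)
Op 7: place BK@(2,2)
Op 8: place BB@(0,4)
Per-piece attacks for W:
  WB@(0,0): attacks (1,1) (2,2) [ray(1,1) blocked at (2,2)]
  WR@(3,3): attacks (3,4) (3,2) (3,1) (3,0) (4,3) (2,3) (1,3) (0,3) [ray(0,1) blocked at (3,4)]
Union (10 distinct): (0,3) (1,1) (1,3) (2,2) (2,3) (3,0) (3,1) (3,2) (3,4) (4,3)

Answer: 10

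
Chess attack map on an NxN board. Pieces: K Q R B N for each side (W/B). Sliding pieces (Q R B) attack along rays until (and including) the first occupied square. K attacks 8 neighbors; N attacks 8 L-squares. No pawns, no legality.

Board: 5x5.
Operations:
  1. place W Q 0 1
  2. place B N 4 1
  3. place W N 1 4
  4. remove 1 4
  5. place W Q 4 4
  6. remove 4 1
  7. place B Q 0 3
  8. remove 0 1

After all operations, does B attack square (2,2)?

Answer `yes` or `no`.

Op 1: place WQ@(0,1)
Op 2: place BN@(4,1)
Op 3: place WN@(1,4)
Op 4: remove (1,4)
Op 5: place WQ@(4,4)
Op 6: remove (4,1)
Op 7: place BQ@(0,3)
Op 8: remove (0,1)
Per-piece attacks for B:
  BQ@(0,3): attacks (0,4) (0,2) (0,1) (0,0) (1,3) (2,3) (3,3) (4,3) (1,4) (1,2) (2,1) (3,0)
B attacks (2,2): no

Answer: no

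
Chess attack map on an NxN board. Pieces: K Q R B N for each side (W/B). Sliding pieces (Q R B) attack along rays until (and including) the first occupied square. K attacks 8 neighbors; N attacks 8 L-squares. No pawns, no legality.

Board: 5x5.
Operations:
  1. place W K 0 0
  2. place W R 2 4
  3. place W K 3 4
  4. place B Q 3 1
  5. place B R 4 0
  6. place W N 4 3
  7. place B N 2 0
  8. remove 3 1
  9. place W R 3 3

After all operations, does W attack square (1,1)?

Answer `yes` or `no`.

Answer: yes

Derivation:
Op 1: place WK@(0,0)
Op 2: place WR@(2,4)
Op 3: place WK@(3,4)
Op 4: place BQ@(3,1)
Op 5: place BR@(4,0)
Op 6: place WN@(4,3)
Op 7: place BN@(2,0)
Op 8: remove (3,1)
Op 9: place WR@(3,3)
Per-piece attacks for W:
  WK@(0,0): attacks (0,1) (1,0) (1,1)
  WR@(2,4): attacks (2,3) (2,2) (2,1) (2,0) (3,4) (1,4) (0,4) [ray(0,-1) blocked at (2,0); ray(1,0) blocked at (3,4)]
  WR@(3,3): attacks (3,4) (3,2) (3,1) (3,0) (4,3) (2,3) (1,3) (0,3) [ray(0,1) blocked at (3,4); ray(1,0) blocked at (4,3)]
  WK@(3,4): attacks (3,3) (4,4) (2,4) (4,3) (2,3)
  WN@(4,3): attacks (2,4) (3,1) (2,2)
W attacks (1,1): yes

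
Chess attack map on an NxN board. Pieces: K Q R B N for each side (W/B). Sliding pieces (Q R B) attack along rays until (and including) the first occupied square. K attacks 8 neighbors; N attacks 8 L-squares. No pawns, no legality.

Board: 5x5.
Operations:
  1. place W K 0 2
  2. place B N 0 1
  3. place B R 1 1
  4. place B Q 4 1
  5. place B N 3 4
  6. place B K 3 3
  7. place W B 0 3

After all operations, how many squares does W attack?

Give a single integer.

Op 1: place WK@(0,2)
Op 2: place BN@(0,1)
Op 3: place BR@(1,1)
Op 4: place BQ@(4,1)
Op 5: place BN@(3,4)
Op 6: place BK@(3,3)
Op 7: place WB@(0,3)
Per-piece attacks for W:
  WK@(0,2): attacks (0,3) (0,1) (1,2) (1,3) (1,1)
  WB@(0,3): attacks (1,4) (1,2) (2,1) (3,0)
Union (8 distinct): (0,1) (0,3) (1,1) (1,2) (1,3) (1,4) (2,1) (3,0)

Answer: 8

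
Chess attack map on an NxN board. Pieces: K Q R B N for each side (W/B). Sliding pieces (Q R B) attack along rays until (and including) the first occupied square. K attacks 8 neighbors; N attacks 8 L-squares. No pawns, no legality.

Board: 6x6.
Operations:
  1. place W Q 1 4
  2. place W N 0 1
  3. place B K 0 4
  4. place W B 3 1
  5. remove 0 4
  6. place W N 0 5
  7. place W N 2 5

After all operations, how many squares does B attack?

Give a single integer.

Op 1: place WQ@(1,4)
Op 2: place WN@(0,1)
Op 3: place BK@(0,4)
Op 4: place WB@(3,1)
Op 5: remove (0,4)
Op 6: place WN@(0,5)
Op 7: place WN@(2,5)
Per-piece attacks for B:
Union (0 distinct): (none)

Answer: 0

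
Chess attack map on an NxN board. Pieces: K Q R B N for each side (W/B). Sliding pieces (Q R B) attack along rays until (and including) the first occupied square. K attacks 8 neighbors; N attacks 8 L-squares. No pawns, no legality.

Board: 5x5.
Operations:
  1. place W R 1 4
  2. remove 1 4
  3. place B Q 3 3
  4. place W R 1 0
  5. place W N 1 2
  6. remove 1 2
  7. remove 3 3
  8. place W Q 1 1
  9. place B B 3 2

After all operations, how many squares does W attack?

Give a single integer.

Op 1: place WR@(1,4)
Op 2: remove (1,4)
Op 3: place BQ@(3,3)
Op 4: place WR@(1,0)
Op 5: place WN@(1,2)
Op 6: remove (1,2)
Op 7: remove (3,3)
Op 8: place WQ@(1,1)
Op 9: place BB@(3,2)
Per-piece attacks for W:
  WR@(1,0): attacks (1,1) (2,0) (3,0) (4,0) (0,0) [ray(0,1) blocked at (1,1)]
  WQ@(1,1): attacks (1,2) (1,3) (1,4) (1,0) (2,1) (3,1) (4,1) (0,1) (2,2) (3,3) (4,4) (2,0) (0,2) (0,0) [ray(0,-1) blocked at (1,0)]
Union (17 distinct): (0,0) (0,1) (0,2) (1,0) (1,1) (1,2) (1,3) (1,4) (2,0) (2,1) (2,2) (3,0) (3,1) (3,3) (4,0) (4,1) (4,4)

Answer: 17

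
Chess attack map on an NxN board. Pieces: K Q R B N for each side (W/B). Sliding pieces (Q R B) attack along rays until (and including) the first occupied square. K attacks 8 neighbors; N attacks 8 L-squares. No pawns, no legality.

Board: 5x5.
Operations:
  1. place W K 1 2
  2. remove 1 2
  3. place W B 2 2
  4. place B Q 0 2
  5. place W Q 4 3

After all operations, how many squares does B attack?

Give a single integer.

Answer: 10

Derivation:
Op 1: place WK@(1,2)
Op 2: remove (1,2)
Op 3: place WB@(2,2)
Op 4: place BQ@(0,2)
Op 5: place WQ@(4,3)
Per-piece attacks for B:
  BQ@(0,2): attacks (0,3) (0,4) (0,1) (0,0) (1,2) (2,2) (1,3) (2,4) (1,1) (2,0) [ray(1,0) blocked at (2,2)]
Union (10 distinct): (0,0) (0,1) (0,3) (0,4) (1,1) (1,2) (1,3) (2,0) (2,2) (2,4)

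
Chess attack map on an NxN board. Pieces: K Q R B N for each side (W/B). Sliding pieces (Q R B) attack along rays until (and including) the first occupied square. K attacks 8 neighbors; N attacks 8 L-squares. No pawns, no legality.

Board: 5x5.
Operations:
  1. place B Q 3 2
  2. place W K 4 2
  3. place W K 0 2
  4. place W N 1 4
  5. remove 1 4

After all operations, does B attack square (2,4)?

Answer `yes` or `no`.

Op 1: place BQ@(3,2)
Op 2: place WK@(4,2)
Op 3: place WK@(0,2)
Op 4: place WN@(1,4)
Op 5: remove (1,4)
Per-piece attacks for B:
  BQ@(3,2): attacks (3,3) (3,4) (3,1) (3,0) (4,2) (2,2) (1,2) (0,2) (4,3) (4,1) (2,3) (1,4) (2,1) (1,0) [ray(1,0) blocked at (4,2); ray(-1,0) blocked at (0,2)]
B attacks (2,4): no

Answer: no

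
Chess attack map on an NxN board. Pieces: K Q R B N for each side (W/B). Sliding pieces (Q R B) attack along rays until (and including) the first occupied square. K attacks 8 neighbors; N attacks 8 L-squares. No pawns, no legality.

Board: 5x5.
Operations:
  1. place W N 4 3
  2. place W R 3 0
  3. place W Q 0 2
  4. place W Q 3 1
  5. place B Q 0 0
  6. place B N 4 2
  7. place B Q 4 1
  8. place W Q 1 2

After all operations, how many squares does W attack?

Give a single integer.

Answer: 23

Derivation:
Op 1: place WN@(4,3)
Op 2: place WR@(3,0)
Op 3: place WQ@(0,2)
Op 4: place WQ@(3,1)
Op 5: place BQ@(0,0)
Op 6: place BN@(4,2)
Op 7: place BQ@(4,1)
Op 8: place WQ@(1,2)
Per-piece attacks for W:
  WQ@(0,2): attacks (0,3) (0,4) (0,1) (0,0) (1,2) (1,3) (2,4) (1,1) (2,0) [ray(0,-1) blocked at (0,0); ray(1,0) blocked at (1,2)]
  WQ@(1,2): attacks (1,3) (1,4) (1,1) (1,0) (2,2) (3,2) (4,2) (0,2) (2,3) (3,4) (2,1) (3,0) (0,3) (0,1) [ray(1,0) blocked at (4,2); ray(-1,0) blocked at (0,2); ray(1,-1) blocked at (3,0)]
  WR@(3,0): attacks (3,1) (4,0) (2,0) (1,0) (0,0) [ray(0,1) blocked at (3,1); ray(-1,0) blocked at (0,0)]
  WQ@(3,1): attacks (3,2) (3,3) (3,4) (3,0) (4,1) (2,1) (1,1) (0,1) (4,2) (4,0) (2,2) (1,3) (0,4) (2,0) [ray(0,-1) blocked at (3,0); ray(1,0) blocked at (4,1); ray(1,1) blocked at (4,2)]
  WN@(4,3): attacks (2,4) (3,1) (2,2)
Union (23 distinct): (0,0) (0,1) (0,2) (0,3) (0,4) (1,0) (1,1) (1,2) (1,3) (1,4) (2,0) (2,1) (2,2) (2,3) (2,4) (3,0) (3,1) (3,2) (3,3) (3,4) (4,0) (4,1) (4,2)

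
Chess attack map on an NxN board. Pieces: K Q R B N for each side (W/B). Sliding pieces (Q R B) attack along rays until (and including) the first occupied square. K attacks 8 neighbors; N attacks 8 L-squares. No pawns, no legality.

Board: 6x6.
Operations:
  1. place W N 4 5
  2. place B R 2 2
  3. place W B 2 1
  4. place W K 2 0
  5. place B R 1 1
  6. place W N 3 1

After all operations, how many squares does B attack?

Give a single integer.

Op 1: place WN@(4,5)
Op 2: place BR@(2,2)
Op 3: place WB@(2,1)
Op 4: place WK@(2,0)
Op 5: place BR@(1,1)
Op 6: place WN@(3,1)
Per-piece attacks for B:
  BR@(1,1): attacks (1,2) (1,3) (1,4) (1,5) (1,0) (2,1) (0,1) [ray(1,0) blocked at (2,1)]
  BR@(2,2): attacks (2,3) (2,4) (2,5) (2,1) (3,2) (4,2) (5,2) (1,2) (0,2) [ray(0,-1) blocked at (2,1)]
Union (14 distinct): (0,1) (0,2) (1,0) (1,2) (1,3) (1,4) (1,5) (2,1) (2,3) (2,4) (2,5) (3,2) (4,2) (5,2)

Answer: 14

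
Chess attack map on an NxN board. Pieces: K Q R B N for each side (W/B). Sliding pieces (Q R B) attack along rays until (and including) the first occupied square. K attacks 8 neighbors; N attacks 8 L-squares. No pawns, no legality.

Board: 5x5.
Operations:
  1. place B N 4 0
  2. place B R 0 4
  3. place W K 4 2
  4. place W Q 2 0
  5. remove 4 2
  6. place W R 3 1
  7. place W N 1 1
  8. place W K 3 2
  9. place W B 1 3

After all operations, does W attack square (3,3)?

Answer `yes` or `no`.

Op 1: place BN@(4,0)
Op 2: place BR@(0,4)
Op 3: place WK@(4,2)
Op 4: place WQ@(2,0)
Op 5: remove (4,2)
Op 6: place WR@(3,1)
Op 7: place WN@(1,1)
Op 8: place WK@(3,2)
Op 9: place WB@(1,3)
Per-piece attacks for W:
  WN@(1,1): attacks (2,3) (3,2) (0,3) (3,0)
  WB@(1,3): attacks (2,4) (2,2) (3,1) (0,4) (0,2) [ray(1,-1) blocked at (3,1); ray(-1,1) blocked at (0,4)]
  WQ@(2,0): attacks (2,1) (2,2) (2,3) (2,4) (3,0) (4,0) (1,0) (0,0) (3,1) (1,1) [ray(1,0) blocked at (4,0); ray(1,1) blocked at (3,1); ray(-1,1) blocked at (1,1)]
  WR@(3,1): attacks (3,2) (3,0) (4,1) (2,1) (1,1) [ray(0,1) blocked at (3,2); ray(-1,0) blocked at (1,1)]
  WK@(3,2): attacks (3,3) (3,1) (4,2) (2,2) (4,3) (4,1) (2,3) (2,1)
W attacks (3,3): yes

Answer: yes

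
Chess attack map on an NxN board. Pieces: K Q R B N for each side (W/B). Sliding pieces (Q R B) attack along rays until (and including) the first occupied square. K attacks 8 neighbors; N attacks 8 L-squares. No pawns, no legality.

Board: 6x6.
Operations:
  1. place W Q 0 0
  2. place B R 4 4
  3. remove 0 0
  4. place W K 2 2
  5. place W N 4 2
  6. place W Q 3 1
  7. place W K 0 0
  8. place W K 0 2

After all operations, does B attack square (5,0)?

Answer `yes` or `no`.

Op 1: place WQ@(0,0)
Op 2: place BR@(4,4)
Op 3: remove (0,0)
Op 4: place WK@(2,2)
Op 5: place WN@(4,2)
Op 6: place WQ@(3,1)
Op 7: place WK@(0,0)
Op 8: place WK@(0,2)
Per-piece attacks for B:
  BR@(4,4): attacks (4,5) (4,3) (4,2) (5,4) (3,4) (2,4) (1,4) (0,4) [ray(0,-1) blocked at (4,2)]
B attacks (5,0): no

Answer: no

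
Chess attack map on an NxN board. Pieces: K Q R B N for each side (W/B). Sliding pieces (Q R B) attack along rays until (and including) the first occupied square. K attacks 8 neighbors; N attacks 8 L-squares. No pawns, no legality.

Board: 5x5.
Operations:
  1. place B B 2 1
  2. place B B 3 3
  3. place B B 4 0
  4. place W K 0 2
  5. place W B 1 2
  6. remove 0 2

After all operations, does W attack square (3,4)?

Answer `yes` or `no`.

Answer: yes

Derivation:
Op 1: place BB@(2,1)
Op 2: place BB@(3,3)
Op 3: place BB@(4,0)
Op 4: place WK@(0,2)
Op 5: place WB@(1,2)
Op 6: remove (0,2)
Per-piece attacks for W:
  WB@(1,2): attacks (2,3) (3,4) (2,1) (0,3) (0,1) [ray(1,-1) blocked at (2,1)]
W attacks (3,4): yes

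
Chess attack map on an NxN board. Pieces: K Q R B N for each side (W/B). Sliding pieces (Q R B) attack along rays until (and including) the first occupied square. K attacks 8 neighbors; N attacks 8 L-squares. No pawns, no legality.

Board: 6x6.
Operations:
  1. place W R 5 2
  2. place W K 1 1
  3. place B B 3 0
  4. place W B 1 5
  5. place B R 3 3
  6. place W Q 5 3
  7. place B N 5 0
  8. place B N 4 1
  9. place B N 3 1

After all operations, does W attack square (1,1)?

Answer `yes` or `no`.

Op 1: place WR@(5,2)
Op 2: place WK@(1,1)
Op 3: place BB@(3,0)
Op 4: place WB@(1,5)
Op 5: place BR@(3,3)
Op 6: place WQ@(5,3)
Op 7: place BN@(5,0)
Op 8: place BN@(4,1)
Op 9: place BN@(3,1)
Per-piece attacks for W:
  WK@(1,1): attacks (1,2) (1,0) (2,1) (0,1) (2,2) (2,0) (0,2) (0,0)
  WB@(1,5): attacks (2,4) (3,3) (0,4) [ray(1,-1) blocked at (3,3)]
  WR@(5,2): attacks (5,3) (5,1) (5,0) (4,2) (3,2) (2,2) (1,2) (0,2) [ray(0,1) blocked at (5,3); ray(0,-1) blocked at (5,0)]
  WQ@(5,3): attacks (5,4) (5,5) (5,2) (4,3) (3,3) (4,4) (3,5) (4,2) (3,1) [ray(0,-1) blocked at (5,2); ray(-1,0) blocked at (3,3); ray(-1,-1) blocked at (3,1)]
W attacks (1,1): no

Answer: no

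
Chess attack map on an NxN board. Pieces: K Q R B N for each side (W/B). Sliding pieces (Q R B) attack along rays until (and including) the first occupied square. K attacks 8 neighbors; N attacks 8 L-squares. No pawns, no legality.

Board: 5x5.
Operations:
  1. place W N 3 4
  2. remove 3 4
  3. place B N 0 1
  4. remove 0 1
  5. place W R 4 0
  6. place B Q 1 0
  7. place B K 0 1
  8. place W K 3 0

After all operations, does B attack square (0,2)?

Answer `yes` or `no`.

Op 1: place WN@(3,4)
Op 2: remove (3,4)
Op 3: place BN@(0,1)
Op 4: remove (0,1)
Op 5: place WR@(4,0)
Op 6: place BQ@(1,0)
Op 7: place BK@(0,1)
Op 8: place WK@(3,0)
Per-piece attacks for B:
  BK@(0,1): attacks (0,2) (0,0) (1,1) (1,2) (1,0)
  BQ@(1,0): attacks (1,1) (1,2) (1,3) (1,4) (2,0) (3,0) (0,0) (2,1) (3,2) (4,3) (0,1) [ray(1,0) blocked at (3,0); ray(-1,1) blocked at (0,1)]
B attacks (0,2): yes

Answer: yes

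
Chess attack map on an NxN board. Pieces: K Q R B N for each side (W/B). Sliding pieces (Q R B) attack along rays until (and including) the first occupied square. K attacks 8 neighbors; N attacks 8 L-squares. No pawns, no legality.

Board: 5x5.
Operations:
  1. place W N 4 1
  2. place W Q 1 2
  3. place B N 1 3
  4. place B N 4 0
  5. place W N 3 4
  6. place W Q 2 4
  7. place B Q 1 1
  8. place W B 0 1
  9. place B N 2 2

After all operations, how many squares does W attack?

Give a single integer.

Op 1: place WN@(4,1)
Op 2: place WQ@(1,2)
Op 3: place BN@(1,3)
Op 4: place BN@(4,0)
Op 5: place WN@(3,4)
Op 6: place WQ@(2,4)
Op 7: place BQ@(1,1)
Op 8: place WB@(0,1)
Op 9: place BN@(2,2)
Per-piece attacks for W:
  WB@(0,1): attacks (1,2) (1,0) [ray(1,1) blocked at (1,2)]
  WQ@(1,2): attacks (1,3) (1,1) (2,2) (0,2) (2,3) (3,4) (2,1) (3,0) (0,3) (0,1) [ray(0,1) blocked at (1,3); ray(0,-1) blocked at (1,1); ray(1,0) blocked at (2,2); ray(1,1) blocked at (3,4); ray(-1,-1) blocked at (0,1)]
  WQ@(2,4): attacks (2,3) (2,2) (3,4) (1,4) (0,4) (3,3) (4,2) (1,3) [ray(0,-1) blocked at (2,2); ray(1,0) blocked at (3,4); ray(-1,-1) blocked at (1,3)]
  WN@(3,4): attacks (4,2) (2,2) (1,3)
  WN@(4,1): attacks (3,3) (2,2) (2,0)
Union (17 distinct): (0,1) (0,2) (0,3) (0,4) (1,0) (1,1) (1,2) (1,3) (1,4) (2,0) (2,1) (2,2) (2,3) (3,0) (3,3) (3,4) (4,2)

Answer: 17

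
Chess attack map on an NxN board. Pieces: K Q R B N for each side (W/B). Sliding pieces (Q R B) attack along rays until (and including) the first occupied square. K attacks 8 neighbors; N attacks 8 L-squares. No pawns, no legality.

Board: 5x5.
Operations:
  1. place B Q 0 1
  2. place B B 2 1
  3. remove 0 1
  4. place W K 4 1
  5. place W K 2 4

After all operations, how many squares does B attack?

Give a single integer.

Op 1: place BQ@(0,1)
Op 2: place BB@(2,1)
Op 3: remove (0,1)
Op 4: place WK@(4,1)
Op 5: place WK@(2,4)
Per-piece attacks for B:
  BB@(2,1): attacks (3,2) (4,3) (3,0) (1,2) (0,3) (1,0)
Union (6 distinct): (0,3) (1,0) (1,2) (3,0) (3,2) (4,3)

Answer: 6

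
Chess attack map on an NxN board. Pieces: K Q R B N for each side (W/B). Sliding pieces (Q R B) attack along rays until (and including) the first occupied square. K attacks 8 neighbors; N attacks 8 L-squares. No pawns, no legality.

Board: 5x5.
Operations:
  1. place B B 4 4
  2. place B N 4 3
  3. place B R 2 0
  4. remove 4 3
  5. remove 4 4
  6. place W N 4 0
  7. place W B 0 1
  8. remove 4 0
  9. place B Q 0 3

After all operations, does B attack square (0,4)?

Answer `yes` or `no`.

Answer: yes

Derivation:
Op 1: place BB@(4,4)
Op 2: place BN@(4,3)
Op 3: place BR@(2,0)
Op 4: remove (4,3)
Op 5: remove (4,4)
Op 6: place WN@(4,0)
Op 7: place WB@(0,1)
Op 8: remove (4,0)
Op 9: place BQ@(0,3)
Per-piece attacks for B:
  BQ@(0,3): attacks (0,4) (0,2) (0,1) (1,3) (2,3) (3,3) (4,3) (1,4) (1,2) (2,1) (3,0) [ray(0,-1) blocked at (0,1)]
  BR@(2,0): attacks (2,1) (2,2) (2,3) (2,4) (3,0) (4,0) (1,0) (0,0)
B attacks (0,4): yes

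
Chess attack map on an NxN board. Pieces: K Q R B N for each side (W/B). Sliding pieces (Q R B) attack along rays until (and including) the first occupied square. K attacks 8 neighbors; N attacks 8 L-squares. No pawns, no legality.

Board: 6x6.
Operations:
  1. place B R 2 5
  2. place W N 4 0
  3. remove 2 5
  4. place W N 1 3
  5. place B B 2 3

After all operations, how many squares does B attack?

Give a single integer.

Answer: 9

Derivation:
Op 1: place BR@(2,5)
Op 2: place WN@(4,0)
Op 3: remove (2,5)
Op 4: place WN@(1,3)
Op 5: place BB@(2,3)
Per-piece attacks for B:
  BB@(2,3): attacks (3,4) (4,5) (3,2) (4,1) (5,0) (1,4) (0,5) (1,2) (0,1)
Union (9 distinct): (0,1) (0,5) (1,2) (1,4) (3,2) (3,4) (4,1) (4,5) (5,0)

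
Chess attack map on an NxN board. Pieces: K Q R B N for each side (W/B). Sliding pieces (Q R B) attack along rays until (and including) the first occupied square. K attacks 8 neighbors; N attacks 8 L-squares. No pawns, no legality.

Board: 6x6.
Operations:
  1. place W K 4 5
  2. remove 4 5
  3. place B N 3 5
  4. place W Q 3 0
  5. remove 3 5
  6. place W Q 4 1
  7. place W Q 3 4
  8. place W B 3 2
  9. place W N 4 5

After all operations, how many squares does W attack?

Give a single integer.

Answer: 30

Derivation:
Op 1: place WK@(4,5)
Op 2: remove (4,5)
Op 3: place BN@(3,5)
Op 4: place WQ@(3,0)
Op 5: remove (3,5)
Op 6: place WQ@(4,1)
Op 7: place WQ@(3,4)
Op 8: place WB@(3,2)
Op 9: place WN@(4,5)
Per-piece attacks for W:
  WQ@(3,0): attacks (3,1) (3,2) (4,0) (5,0) (2,0) (1,0) (0,0) (4,1) (2,1) (1,2) (0,3) [ray(0,1) blocked at (3,2); ray(1,1) blocked at (4,1)]
  WB@(3,2): attacks (4,3) (5,4) (4,1) (2,3) (1,4) (0,5) (2,1) (1,0) [ray(1,-1) blocked at (4,1)]
  WQ@(3,4): attacks (3,5) (3,3) (3,2) (4,4) (5,4) (2,4) (1,4) (0,4) (4,5) (4,3) (5,2) (2,5) (2,3) (1,2) (0,1) [ray(0,-1) blocked at (3,2); ray(1,1) blocked at (4,5)]
  WQ@(4,1): attacks (4,2) (4,3) (4,4) (4,5) (4,0) (5,1) (3,1) (2,1) (1,1) (0,1) (5,2) (5,0) (3,2) (3,0) [ray(0,1) blocked at (4,5); ray(-1,1) blocked at (3,2); ray(-1,-1) blocked at (3,0)]
  WN@(4,5): attacks (5,3) (3,3) (2,4)
Union (30 distinct): (0,0) (0,1) (0,3) (0,4) (0,5) (1,0) (1,1) (1,2) (1,4) (2,0) (2,1) (2,3) (2,4) (2,5) (3,0) (3,1) (3,2) (3,3) (3,5) (4,0) (4,1) (4,2) (4,3) (4,4) (4,5) (5,0) (5,1) (5,2) (5,3) (5,4)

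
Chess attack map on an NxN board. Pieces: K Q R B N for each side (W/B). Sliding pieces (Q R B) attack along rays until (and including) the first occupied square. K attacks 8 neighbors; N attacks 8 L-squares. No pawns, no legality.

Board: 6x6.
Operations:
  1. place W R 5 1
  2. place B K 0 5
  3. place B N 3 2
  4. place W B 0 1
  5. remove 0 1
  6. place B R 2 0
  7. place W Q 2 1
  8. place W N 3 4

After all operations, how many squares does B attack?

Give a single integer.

Op 1: place WR@(5,1)
Op 2: place BK@(0,5)
Op 3: place BN@(3,2)
Op 4: place WB@(0,1)
Op 5: remove (0,1)
Op 6: place BR@(2,0)
Op 7: place WQ@(2,1)
Op 8: place WN@(3,4)
Per-piece attacks for B:
  BK@(0,5): attacks (0,4) (1,5) (1,4)
  BR@(2,0): attacks (2,1) (3,0) (4,0) (5,0) (1,0) (0,0) [ray(0,1) blocked at (2,1)]
  BN@(3,2): attacks (4,4) (5,3) (2,4) (1,3) (4,0) (5,1) (2,0) (1,1)
Union (16 distinct): (0,0) (0,4) (1,0) (1,1) (1,3) (1,4) (1,5) (2,0) (2,1) (2,4) (3,0) (4,0) (4,4) (5,0) (5,1) (5,3)

Answer: 16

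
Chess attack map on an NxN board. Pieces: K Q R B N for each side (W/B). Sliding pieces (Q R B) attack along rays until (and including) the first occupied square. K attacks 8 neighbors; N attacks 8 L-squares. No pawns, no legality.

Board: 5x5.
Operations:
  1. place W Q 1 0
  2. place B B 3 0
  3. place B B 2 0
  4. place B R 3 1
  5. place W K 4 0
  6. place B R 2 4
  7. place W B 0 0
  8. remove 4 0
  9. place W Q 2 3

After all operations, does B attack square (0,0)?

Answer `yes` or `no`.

Op 1: place WQ@(1,0)
Op 2: place BB@(3,0)
Op 3: place BB@(2,0)
Op 4: place BR@(3,1)
Op 5: place WK@(4,0)
Op 6: place BR@(2,4)
Op 7: place WB@(0,0)
Op 8: remove (4,0)
Op 9: place WQ@(2,3)
Per-piece attacks for B:
  BB@(2,0): attacks (3,1) (1,1) (0,2) [ray(1,1) blocked at (3,1)]
  BR@(2,4): attacks (2,3) (3,4) (4,4) (1,4) (0,4) [ray(0,-1) blocked at (2,3)]
  BB@(3,0): attacks (4,1) (2,1) (1,2) (0,3)
  BR@(3,1): attacks (3,2) (3,3) (3,4) (3,0) (4,1) (2,1) (1,1) (0,1) [ray(0,-1) blocked at (3,0)]
B attacks (0,0): no

Answer: no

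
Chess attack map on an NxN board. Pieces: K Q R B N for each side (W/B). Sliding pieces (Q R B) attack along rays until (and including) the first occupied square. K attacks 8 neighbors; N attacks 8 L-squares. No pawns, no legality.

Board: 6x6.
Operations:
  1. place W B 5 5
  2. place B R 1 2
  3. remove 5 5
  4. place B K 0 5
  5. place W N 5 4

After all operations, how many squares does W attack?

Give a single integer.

Answer: 3

Derivation:
Op 1: place WB@(5,5)
Op 2: place BR@(1,2)
Op 3: remove (5,5)
Op 4: place BK@(0,5)
Op 5: place WN@(5,4)
Per-piece attacks for W:
  WN@(5,4): attacks (3,5) (4,2) (3,3)
Union (3 distinct): (3,3) (3,5) (4,2)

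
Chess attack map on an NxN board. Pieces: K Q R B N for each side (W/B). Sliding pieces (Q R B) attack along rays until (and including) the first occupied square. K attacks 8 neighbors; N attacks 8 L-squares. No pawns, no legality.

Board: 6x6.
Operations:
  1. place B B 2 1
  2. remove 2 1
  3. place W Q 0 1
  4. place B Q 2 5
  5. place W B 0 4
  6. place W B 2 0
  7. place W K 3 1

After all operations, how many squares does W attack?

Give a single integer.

Answer: 21

Derivation:
Op 1: place BB@(2,1)
Op 2: remove (2,1)
Op 3: place WQ@(0,1)
Op 4: place BQ@(2,5)
Op 5: place WB@(0,4)
Op 6: place WB@(2,0)
Op 7: place WK@(3,1)
Per-piece attacks for W:
  WQ@(0,1): attacks (0,2) (0,3) (0,4) (0,0) (1,1) (2,1) (3,1) (1,2) (2,3) (3,4) (4,5) (1,0) [ray(0,1) blocked at (0,4); ray(1,0) blocked at (3,1)]
  WB@(0,4): attacks (1,5) (1,3) (2,2) (3,1) [ray(1,-1) blocked at (3,1)]
  WB@(2,0): attacks (3,1) (1,1) (0,2) [ray(1,1) blocked at (3,1)]
  WK@(3,1): attacks (3,2) (3,0) (4,1) (2,1) (4,2) (4,0) (2,2) (2,0)
Union (21 distinct): (0,0) (0,2) (0,3) (0,4) (1,0) (1,1) (1,2) (1,3) (1,5) (2,0) (2,1) (2,2) (2,3) (3,0) (3,1) (3,2) (3,4) (4,0) (4,1) (4,2) (4,5)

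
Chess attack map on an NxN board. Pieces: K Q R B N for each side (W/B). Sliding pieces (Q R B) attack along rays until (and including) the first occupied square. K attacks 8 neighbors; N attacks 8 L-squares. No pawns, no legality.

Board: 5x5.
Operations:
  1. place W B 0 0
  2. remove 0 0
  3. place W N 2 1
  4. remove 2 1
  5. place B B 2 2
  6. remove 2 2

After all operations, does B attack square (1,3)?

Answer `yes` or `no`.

Answer: no

Derivation:
Op 1: place WB@(0,0)
Op 2: remove (0,0)
Op 3: place WN@(2,1)
Op 4: remove (2,1)
Op 5: place BB@(2,2)
Op 6: remove (2,2)
Per-piece attacks for B:
B attacks (1,3): no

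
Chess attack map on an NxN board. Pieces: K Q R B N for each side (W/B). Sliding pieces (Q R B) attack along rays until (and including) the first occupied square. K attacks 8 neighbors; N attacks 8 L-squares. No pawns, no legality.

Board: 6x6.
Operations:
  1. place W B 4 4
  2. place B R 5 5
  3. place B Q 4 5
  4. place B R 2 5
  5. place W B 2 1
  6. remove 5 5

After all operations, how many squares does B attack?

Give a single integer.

Answer: 15

Derivation:
Op 1: place WB@(4,4)
Op 2: place BR@(5,5)
Op 3: place BQ@(4,5)
Op 4: place BR@(2,5)
Op 5: place WB@(2,1)
Op 6: remove (5,5)
Per-piece attacks for B:
  BR@(2,5): attacks (2,4) (2,3) (2,2) (2,1) (3,5) (4,5) (1,5) (0,5) [ray(0,-1) blocked at (2,1); ray(1,0) blocked at (4,5)]
  BQ@(4,5): attacks (4,4) (5,5) (3,5) (2,5) (5,4) (3,4) (2,3) (1,2) (0,1) [ray(0,-1) blocked at (4,4); ray(-1,0) blocked at (2,5)]
Union (15 distinct): (0,1) (0,5) (1,2) (1,5) (2,1) (2,2) (2,3) (2,4) (2,5) (3,4) (3,5) (4,4) (4,5) (5,4) (5,5)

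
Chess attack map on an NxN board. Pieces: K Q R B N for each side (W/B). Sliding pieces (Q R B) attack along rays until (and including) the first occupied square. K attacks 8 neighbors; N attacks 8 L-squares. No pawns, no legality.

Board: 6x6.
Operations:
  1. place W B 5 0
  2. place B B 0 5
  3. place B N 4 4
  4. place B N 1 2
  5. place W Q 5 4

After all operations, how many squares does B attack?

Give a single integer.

Answer: 13

Derivation:
Op 1: place WB@(5,0)
Op 2: place BB@(0,5)
Op 3: place BN@(4,4)
Op 4: place BN@(1,2)
Op 5: place WQ@(5,4)
Per-piece attacks for B:
  BB@(0,5): attacks (1,4) (2,3) (3,2) (4,1) (5,0) [ray(1,-1) blocked at (5,0)]
  BN@(1,2): attacks (2,4) (3,3) (0,4) (2,0) (3,1) (0,0)
  BN@(4,4): attacks (2,5) (5,2) (3,2) (2,3)
Union (13 distinct): (0,0) (0,4) (1,4) (2,0) (2,3) (2,4) (2,5) (3,1) (3,2) (3,3) (4,1) (5,0) (5,2)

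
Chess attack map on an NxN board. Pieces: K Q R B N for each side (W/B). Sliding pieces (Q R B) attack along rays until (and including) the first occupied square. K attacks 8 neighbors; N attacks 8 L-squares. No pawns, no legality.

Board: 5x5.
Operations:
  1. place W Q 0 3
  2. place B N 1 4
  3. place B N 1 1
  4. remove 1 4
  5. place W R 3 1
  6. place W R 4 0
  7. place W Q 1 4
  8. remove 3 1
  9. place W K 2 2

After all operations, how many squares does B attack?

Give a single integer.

Answer: 4

Derivation:
Op 1: place WQ@(0,3)
Op 2: place BN@(1,4)
Op 3: place BN@(1,1)
Op 4: remove (1,4)
Op 5: place WR@(3,1)
Op 6: place WR@(4,0)
Op 7: place WQ@(1,4)
Op 8: remove (3,1)
Op 9: place WK@(2,2)
Per-piece attacks for B:
  BN@(1,1): attacks (2,3) (3,2) (0,3) (3,0)
Union (4 distinct): (0,3) (2,3) (3,0) (3,2)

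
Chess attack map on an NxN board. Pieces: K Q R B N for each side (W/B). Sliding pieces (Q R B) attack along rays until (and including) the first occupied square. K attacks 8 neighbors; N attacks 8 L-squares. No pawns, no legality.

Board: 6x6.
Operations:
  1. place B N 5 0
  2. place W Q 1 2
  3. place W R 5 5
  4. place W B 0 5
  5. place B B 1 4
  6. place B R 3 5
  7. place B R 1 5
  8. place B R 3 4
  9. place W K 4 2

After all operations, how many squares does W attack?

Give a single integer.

Op 1: place BN@(5,0)
Op 2: place WQ@(1,2)
Op 3: place WR@(5,5)
Op 4: place WB@(0,5)
Op 5: place BB@(1,4)
Op 6: place BR@(3,5)
Op 7: place BR@(1,5)
Op 8: place BR@(3,4)
Op 9: place WK@(4,2)
Per-piece attacks for W:
  WB@(0,5): attacks (1,4) [ray(1,-1) blocked at (1,4)]
  WQ@(1,2): attacks (1,3) (1,4) (1,1) (1,0) (2,2) (3,2) (4,2) (0,2) (2,3) (3,4) (2,1) (3,0) (0,3) (0,1) [ray(0,1) blocked at (1,4); ray(1,0) blocked at (4,2); ray(1,1) blocked at (3,4)]
  WK@(4,2): attacks (4,3) (4,1) (5,2) (3,2) (5,3) (5,1) (3,3) (3,1)
  WR@(5,5): attacks (5,4) (5,3) (5,2) (5,1) (5,0) (4,5) (3,5) [ray(0,-1) blocked at (5,0); ray(-1,0) blocked at (3,5)]
Union (25 distinct): (0,1) (0,2) (0,3) (1,0) (1,1) (1,3) (1,4) (2,1) (2,2) (2,3) (3,0) (3,1) (3,2) (3,3) (3,4) (3,5) (4,1) (4,2) (4,3) (4,5) (5,0) (5,1) (5,2) (5,3) (5,4)

Answer: 25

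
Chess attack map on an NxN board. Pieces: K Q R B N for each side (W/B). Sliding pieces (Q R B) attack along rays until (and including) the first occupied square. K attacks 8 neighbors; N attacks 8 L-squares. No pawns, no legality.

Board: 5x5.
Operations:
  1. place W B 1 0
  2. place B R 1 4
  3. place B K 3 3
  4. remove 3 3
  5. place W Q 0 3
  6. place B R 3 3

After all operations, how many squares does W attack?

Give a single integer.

Op 1: place WB@(1,0)
Op 2: place BR@(1,4)
Op 3: place BK@(3,3)
Op 4: remove (3,3)
Op 5: place WQ@(0,3)
Op 6: place BR@(3,3)
Per-piece attacks for W:
  WQ@(0,3): attacks (0,4) (0,2) (0,1) (0,0) (1,3) (2,3) (3,3) (1,4) (1,2) (2,1) (3,0) [ray(1,0) blocked at (3,3); ray(1,1) blocked at (1,4)]
  WB@(1,0): attacks (2,1) (3,2) (4,3) (0,1)
Union (13 distinct): (0,0) (0,1) (0,2) (0,4) (1,2) (1,3) (1,4) (2,1) (2,3) (3,0) (3,2) (3,3) (4,3)

Answer: 13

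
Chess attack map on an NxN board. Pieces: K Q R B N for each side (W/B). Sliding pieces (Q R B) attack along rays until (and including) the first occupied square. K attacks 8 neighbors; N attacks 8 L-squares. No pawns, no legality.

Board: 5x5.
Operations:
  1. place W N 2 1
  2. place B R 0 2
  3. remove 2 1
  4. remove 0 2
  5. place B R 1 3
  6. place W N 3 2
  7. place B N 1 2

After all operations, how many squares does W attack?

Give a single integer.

Answer: 6

Derivation:
Op 1: place WN@(2,1)
Op 2: place BR@(0,2)
Op 3: remove (2,1)
Op 4: remove (0,2)
Op 5: place BR@(1,3)
Op 6: place WN@(3,2)
Op 7: place BN@(1,2)
Per-piece attacks for W:
  WN@(3,2): attacks (4,4) (2,4) (1,3) (4,0) (2,0) (1,1)
Union (6 distinct): (1,1) (1,3) (2,0) (2,4) (4,0) (4,4)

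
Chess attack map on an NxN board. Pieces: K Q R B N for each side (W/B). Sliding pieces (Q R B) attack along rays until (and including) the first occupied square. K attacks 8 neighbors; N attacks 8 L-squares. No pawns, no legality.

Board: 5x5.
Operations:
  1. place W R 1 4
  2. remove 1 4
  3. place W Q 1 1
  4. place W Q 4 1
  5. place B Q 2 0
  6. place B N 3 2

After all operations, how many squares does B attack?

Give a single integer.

Answer: 14

Derivation:
Op 1: place WR@(1,4)
Op 2: remove (1,4)
Op 3: place WQ@(1,1)
Op 4: place WQ@(4,1)
Op 5: place BQ@(2,0)
Op 6: place BN@(3,2)
Per-piece attacks for B:
  BQ@(2,0): attacks (2,1) (2,2) (2,3) (2,4) (3,0) (4,0) (1,0) (0,0) (3,1) (4,2) (1,1) [ray(-1,1) blocked at (1,1)]
  BN@(3,2): attacks (4,4) (2,4) (1,3) (4,0) (2,0) (1,1)
Union (14 distinct): (0,0) (1,0) (1,1) (1,3) (2,0) (2,1) (2,2) (2,3) (2,4) (3,0) (3,1) (4,0) (4,2) (4,4)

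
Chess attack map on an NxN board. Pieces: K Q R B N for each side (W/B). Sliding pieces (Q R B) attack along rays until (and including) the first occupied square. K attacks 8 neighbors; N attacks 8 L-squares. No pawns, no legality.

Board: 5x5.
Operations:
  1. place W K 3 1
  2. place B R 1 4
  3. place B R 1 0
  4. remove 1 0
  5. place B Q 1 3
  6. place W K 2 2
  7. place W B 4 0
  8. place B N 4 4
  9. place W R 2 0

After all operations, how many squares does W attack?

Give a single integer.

Op 1: place WK@(3,1)
Op 2: place BR@(1,4)
Op 3: place BR@(1,0)
Op 4: remove (1,0)
Op 5: place BQ@(1,3)
Op 6: place WK@(2,2)
Op 7: place WB@(4,0)
Op 8: place BN@(4,4)
Op 9: place WR@(2,0)
Per-piece attacks for W:
  WR@(2,0): attacks (2,1) (2,2) (3,0) (4,0) (1,0) (0,0) [ray(0,1) blocked at (2,2); ray(1,0) blocked at (4,0)]
  WK@(2,2): attacks (2,3) (2,1) (3,2) (1,2) (3,3) (3,1) (1,3) (1,1)
  WK@(3,1): attacks (3,2) (3,0) (4,1) (2,1) (4,2) (4,0) (2,2) (2,0)
  WB@(4,0): attacks (3,1) [ray(-1,1) blocked at (3,1)]
Union (16 distinct): (0,0) (1,0) (1,1) (1,2) (1,3) (2,0) (2,1) (2,2) (2,3) (3,0) (3,1) (3,2) (3,3) (4,0) (4,1) (4,2)

Answer: 16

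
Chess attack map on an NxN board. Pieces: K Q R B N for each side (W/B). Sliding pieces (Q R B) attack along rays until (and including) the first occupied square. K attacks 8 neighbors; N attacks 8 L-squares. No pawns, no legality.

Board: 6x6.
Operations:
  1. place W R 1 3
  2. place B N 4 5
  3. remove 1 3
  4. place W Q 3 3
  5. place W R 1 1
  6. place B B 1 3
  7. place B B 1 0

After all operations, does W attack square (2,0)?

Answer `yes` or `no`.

Op 1: place WR@(1,3)
Op 2: place BN@(4,5)
Op 3: remove (1,3)
Op 4: place WQ@(3,3)
Op 5: place WR@(1,1)
Op 6: place BB@(1,3)
Op 7: place BB@(1,0)
Per-piece attacks for W:
  WR@(1,1): attacks (1,2) (1,3) (1,0) (2,1) (3,1) (4,1) (5,1) (0,1) [ray(0,1) blocked at (1,3); ray(0,-1) blocked at (1,0)]
  WQ@(3,3): attacks (3,4) (3,5) (3,2) (3,1) (3,0) (4,3) (5,3) (2,3) (1,3) (4,4) (5,5) (4,2) (5,1) (2,4) (1,5) (2,2) (1,1) [ray(-1,0) blocked at (1,3); ray(-1,-1) blocked at (1,1)]
W attacks (2,0): no

Answer: no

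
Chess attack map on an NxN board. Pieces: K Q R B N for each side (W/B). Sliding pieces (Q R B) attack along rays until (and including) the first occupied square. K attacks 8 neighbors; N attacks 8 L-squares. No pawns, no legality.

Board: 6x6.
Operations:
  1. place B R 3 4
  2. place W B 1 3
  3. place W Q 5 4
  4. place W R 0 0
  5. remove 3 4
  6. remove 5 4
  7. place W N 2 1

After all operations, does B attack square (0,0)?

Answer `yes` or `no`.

Op 1: place BR@(3,4)
Op 2: place WB@(1,3)
Op 3: place WQ@(5,4)
Op 4: place WR@(0,0)
Op 5: remove (3,4)
Op 6: remove (5,4)
Op 7: place WN@(2,1)
Per-piece attacks for B:
B attacks (0,0): no

Answer: no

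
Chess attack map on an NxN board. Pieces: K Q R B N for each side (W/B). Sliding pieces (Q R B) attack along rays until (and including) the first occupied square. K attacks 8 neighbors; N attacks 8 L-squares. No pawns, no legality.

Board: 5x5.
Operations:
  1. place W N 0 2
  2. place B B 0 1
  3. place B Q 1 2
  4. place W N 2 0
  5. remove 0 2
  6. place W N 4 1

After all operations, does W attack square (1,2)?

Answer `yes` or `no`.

Answer: yes

Derivation:
Op 1: place WN@(0,2)
Op 2: place BB@(0,1)
Op 3: place BQ@(1,2)
Op 4: place WN@(2,0)
Op 5: remove (0,2)
Op 6: place WN@(4,1)
Per-piece attacks for W:
  WN@(2,0): attacks (3,2) (4,1) (1,2) (0,1)
  WN@(4,1): attacks (3,3) (2,2) (2,0)
W attacks (1,2): yes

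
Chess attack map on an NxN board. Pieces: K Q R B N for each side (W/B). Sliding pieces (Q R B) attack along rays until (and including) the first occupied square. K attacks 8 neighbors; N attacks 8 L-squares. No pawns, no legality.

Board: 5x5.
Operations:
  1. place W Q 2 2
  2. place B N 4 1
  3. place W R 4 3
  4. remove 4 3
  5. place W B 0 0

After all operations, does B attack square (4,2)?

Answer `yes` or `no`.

Answer: no

Derivation:
Op 1: place WQ@(2,2)
Op 2: place BN@(4,1)
Op 3: place WR@(4,3)
Op 4: remove (4,3)
Op 5: place WB@(0,0)
Per-piece attacks for B:
  BN@(4,1): attacks (3,3) (2,2) (2,0)
B attacks (4,2): no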